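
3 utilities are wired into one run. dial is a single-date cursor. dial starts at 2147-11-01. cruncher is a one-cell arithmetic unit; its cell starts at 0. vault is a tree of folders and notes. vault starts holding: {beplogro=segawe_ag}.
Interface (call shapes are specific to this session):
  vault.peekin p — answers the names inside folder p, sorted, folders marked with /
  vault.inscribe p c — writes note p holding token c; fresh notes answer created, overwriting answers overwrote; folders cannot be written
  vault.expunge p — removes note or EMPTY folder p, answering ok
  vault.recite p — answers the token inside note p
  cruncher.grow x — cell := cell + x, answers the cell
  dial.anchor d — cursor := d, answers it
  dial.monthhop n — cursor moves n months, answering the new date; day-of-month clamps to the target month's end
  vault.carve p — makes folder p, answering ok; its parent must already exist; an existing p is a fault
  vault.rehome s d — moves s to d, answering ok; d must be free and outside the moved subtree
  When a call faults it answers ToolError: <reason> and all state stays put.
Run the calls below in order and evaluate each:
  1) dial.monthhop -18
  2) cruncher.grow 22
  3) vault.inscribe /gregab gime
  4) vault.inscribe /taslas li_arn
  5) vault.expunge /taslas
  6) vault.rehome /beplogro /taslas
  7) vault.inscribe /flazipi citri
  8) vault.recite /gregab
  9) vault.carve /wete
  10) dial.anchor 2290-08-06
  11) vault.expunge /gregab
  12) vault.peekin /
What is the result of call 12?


Answer: [flazipi, taslas, wete/]

Derivation:
Do: dial.monthhop[-18]
See: 2146-05-01
Do: cruncher.grow[22]
See: 22
Do: vault.inscribe[/gregab; gime]
See: created
Do: vault.inscribe[/taslas; li_arn]
See: created
Do: vault.expunge[/taslas]
See: ok
Do: vault.rehome[/beplogro; /taslas]
See: ok
Do: vault.inscribe[/flazipi; citri]
See: created
Do: vault.recite[/gregab]
See: gime
Do: vault.carve[/wete]
See: ok
Do: dial.anchor[2290-08-06]
See: 2290-08-06
Do: vault.expunge[/gregab]
See: ok
Do: vault.peekin[/]
See: [flazipi, taslas, wete/]


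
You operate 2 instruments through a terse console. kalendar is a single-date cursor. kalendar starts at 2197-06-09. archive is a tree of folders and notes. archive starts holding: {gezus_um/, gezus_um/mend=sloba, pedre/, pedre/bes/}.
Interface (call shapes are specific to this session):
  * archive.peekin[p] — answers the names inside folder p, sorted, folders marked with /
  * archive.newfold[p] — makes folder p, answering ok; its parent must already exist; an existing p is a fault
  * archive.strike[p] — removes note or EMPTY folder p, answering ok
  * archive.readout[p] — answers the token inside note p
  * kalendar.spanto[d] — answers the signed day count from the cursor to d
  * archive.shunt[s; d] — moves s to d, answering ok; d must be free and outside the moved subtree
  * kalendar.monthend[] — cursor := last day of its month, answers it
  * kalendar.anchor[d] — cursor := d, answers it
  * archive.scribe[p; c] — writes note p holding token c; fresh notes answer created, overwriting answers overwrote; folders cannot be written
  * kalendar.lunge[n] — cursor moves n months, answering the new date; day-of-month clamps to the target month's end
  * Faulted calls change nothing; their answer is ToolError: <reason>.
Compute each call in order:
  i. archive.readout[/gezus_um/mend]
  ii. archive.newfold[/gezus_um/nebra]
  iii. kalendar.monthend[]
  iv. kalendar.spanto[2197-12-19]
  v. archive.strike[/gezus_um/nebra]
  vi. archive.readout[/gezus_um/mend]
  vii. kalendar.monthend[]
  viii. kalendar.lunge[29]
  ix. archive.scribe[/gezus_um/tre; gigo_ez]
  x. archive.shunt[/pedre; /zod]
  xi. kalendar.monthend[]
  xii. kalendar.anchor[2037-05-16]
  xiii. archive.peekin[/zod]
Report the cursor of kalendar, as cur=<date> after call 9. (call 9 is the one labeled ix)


→ archive.readout(p: /gezus_um/mend)
← sloba
→ archive.newfold(p: /gezus_um/nebra)
← ok
→ kalendar.monthend()
← 2197-06-30
→ kalendar.spanto(d: 2197-12-19)
← 172
→ archive.strike(p: /gezus_um/nebra)
← ok
→ archive.readout(p: /gezus_um/mend)
← sloba
→ kalendar.monthend()
← 2197-06-30
→ kalendar.lunge(n: 29)
← 2199-11-30
→ archive.scribe(p: /gezus_um/tre, c: gigo_ez)
← created
→ archive.shunt(s: /pedre, d: /zod)
← ok
→ kalendar.monthend()
← 2199-11-30
→ kalendar.anchor(d: 2037-05-16)
← 2037-05-16
→ archive.peekin(p: /zod)
← [bes/]

Answer: cur=2199-11-30


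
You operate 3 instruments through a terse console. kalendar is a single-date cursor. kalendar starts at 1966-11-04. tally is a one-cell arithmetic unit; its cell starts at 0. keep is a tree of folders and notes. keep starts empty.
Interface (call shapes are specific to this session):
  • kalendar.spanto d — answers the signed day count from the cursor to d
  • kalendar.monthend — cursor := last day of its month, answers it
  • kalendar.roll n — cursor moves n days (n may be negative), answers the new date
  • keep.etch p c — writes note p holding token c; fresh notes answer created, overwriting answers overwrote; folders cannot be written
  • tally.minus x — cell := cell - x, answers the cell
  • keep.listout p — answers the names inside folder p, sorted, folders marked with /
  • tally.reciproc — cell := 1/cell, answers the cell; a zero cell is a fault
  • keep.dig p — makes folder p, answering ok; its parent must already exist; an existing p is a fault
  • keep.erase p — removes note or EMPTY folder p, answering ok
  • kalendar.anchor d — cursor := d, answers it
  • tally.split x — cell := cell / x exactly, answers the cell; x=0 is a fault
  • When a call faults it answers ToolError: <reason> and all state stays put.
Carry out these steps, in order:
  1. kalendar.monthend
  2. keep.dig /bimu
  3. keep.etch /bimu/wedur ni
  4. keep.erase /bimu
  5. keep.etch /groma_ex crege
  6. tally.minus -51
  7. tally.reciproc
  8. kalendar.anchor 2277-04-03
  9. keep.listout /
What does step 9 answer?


Answer: [bimu/, groma_ex]

Derivation:
-- kalendar.monthend() == 1966-11-30
-- keep.dig(p: /bimu) == ok
-- keep.etch(p: /bimu/wedur, c: ni) == created
-- keep.erase(p: /bimu) == ToolError: not empty
-- keep.etch(p: /groma_ex, c: crege) == created
-- tally.minus(x: -51) == 51
-- tally.reciproc() == 1/51
-- kalendar.anchor(d: 2277-04-03) == 2277-04-03
-- keep.listout(p: /) == [bimu/, groma_ex]


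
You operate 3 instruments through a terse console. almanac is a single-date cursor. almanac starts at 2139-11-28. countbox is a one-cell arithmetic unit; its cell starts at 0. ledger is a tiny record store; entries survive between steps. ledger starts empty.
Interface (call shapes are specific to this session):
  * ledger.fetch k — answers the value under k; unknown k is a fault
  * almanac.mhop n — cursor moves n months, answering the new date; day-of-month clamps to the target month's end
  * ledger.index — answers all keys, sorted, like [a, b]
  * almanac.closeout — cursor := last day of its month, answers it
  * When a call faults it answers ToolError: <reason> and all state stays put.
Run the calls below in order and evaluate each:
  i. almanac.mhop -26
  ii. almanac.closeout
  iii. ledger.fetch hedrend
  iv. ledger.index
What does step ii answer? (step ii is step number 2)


→ mhop(n='-26')
← 2137-09-28
→ closeout()
← 2137-09-30
→ fetch(k='hedrend')
← ToolError: no such key hedrend
→ index()
← []

Answer: 2137-09-30


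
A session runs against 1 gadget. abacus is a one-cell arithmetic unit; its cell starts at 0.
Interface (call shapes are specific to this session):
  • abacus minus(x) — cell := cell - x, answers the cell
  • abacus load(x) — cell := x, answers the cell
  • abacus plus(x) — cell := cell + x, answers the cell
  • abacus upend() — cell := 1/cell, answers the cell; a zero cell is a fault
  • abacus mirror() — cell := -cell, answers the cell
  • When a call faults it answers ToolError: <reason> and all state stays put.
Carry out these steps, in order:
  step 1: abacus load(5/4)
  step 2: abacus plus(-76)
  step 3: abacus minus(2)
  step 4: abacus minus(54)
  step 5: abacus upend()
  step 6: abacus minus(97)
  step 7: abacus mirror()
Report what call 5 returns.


# 1. abacus load(x→5/4) ~> 5/4
# 2. abacus plus(x→-76) ~> -299/4
# 3. abacus minus(x→2) ~> -307/4
# 4. abacus minus(x→54) ~> -523/4
# 5. abacus upend() ~> -4/523
# 6. abacus minus(x→97) ~> -50735/523
# 7. abacus mirror() ~> 50735/523

Answer: -4/523


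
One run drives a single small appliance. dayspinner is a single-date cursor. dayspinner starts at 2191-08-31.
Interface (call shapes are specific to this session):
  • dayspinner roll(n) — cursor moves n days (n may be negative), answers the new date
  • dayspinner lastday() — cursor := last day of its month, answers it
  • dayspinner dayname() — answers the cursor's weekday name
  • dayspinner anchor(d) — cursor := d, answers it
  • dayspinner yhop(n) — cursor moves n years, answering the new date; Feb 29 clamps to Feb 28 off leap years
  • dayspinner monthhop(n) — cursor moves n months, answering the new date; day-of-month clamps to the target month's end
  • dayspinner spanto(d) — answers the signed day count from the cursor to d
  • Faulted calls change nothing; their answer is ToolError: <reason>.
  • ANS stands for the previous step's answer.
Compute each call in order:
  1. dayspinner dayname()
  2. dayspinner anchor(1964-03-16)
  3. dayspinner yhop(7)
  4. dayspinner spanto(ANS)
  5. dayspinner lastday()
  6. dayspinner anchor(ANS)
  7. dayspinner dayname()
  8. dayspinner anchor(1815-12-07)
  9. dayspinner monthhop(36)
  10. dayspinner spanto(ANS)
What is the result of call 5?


Do: dayspinner dayname[]
See: Wednesday
Do: dayspinner anchor[d=1964-03-16]
See: 1964-03-16
Do: dayspinner yhop[n=7]
See: 1971-03-16
Do: dayspinner spanto[d=ANS]
See: 0
Do: dayspinner lastday[]
See: 1971-03-31
Do: dayspinner anchor[d=ANS]
See: 1971-03-31
Do: dayspinner dayname[]
See: Wednesday
Do: dayspinner anchor[d=1815-12-07]
See: 1815-12-07
Do: dayspinner monthhop[n=36]
See: 1818-12-07
Do: dayspinner spanto[d=ANS]
See: 0

Answer: 1971-03-31


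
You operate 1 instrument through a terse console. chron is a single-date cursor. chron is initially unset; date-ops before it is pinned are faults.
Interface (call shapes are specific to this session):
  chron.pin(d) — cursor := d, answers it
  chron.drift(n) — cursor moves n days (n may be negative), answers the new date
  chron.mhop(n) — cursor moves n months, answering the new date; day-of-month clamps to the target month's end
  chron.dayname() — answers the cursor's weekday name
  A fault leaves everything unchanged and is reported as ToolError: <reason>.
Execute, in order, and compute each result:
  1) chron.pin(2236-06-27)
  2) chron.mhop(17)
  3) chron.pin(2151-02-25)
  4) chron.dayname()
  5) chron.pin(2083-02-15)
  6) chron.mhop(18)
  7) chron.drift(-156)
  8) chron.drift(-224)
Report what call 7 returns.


→ chron.pin(d: 2236-06-27)
← 2236-06-27
→ chron.mhop(n: 17)
← 2237-11-27
→ chron.pin(d: 2151-02-25)
← 2151-02-25
→ chron.dayname()
← Thursday
→ chron.pin(d: 2083-02-15)
← 2083-02-15
→ chron.mhop(n: 18)
← 2084-08-15
→ chron.drift(n: -156)
← 2084-03-12
→ chron.drift(n: -224)
← 2083-08-01

Answer: 2084-03-12


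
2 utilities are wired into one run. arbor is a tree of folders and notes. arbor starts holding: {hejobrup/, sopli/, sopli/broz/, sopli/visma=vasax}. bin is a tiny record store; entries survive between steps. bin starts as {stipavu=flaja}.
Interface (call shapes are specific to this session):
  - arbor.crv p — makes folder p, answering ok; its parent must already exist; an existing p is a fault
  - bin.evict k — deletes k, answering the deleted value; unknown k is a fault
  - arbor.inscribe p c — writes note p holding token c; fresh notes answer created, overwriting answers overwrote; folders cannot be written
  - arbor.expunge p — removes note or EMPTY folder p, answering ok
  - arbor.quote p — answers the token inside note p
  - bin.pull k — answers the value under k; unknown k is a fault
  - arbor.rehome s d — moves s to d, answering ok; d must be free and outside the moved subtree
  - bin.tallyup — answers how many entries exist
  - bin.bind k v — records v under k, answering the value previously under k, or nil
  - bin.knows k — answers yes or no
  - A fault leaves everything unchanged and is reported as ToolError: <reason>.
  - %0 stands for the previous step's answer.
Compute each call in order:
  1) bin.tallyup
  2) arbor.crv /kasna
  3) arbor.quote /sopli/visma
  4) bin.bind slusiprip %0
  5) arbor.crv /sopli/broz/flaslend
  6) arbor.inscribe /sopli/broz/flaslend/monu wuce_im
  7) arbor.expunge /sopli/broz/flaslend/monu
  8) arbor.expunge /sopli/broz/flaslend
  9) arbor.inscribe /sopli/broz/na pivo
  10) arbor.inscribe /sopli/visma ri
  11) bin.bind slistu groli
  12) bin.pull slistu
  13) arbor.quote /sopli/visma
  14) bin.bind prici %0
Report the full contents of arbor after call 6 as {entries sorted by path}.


Answer: {hejobrup/, kasna/, sopli/, sopli/broz/, sopli/broz/flaslend/, sopli/broz/flaslend/monu=wuce_im, sopli/visma=vasax}

Derivation:
Invoking tallyup(), — result: 1.
I use crv on p→/kasna, which returns ok.
I call quote on p→/sopli/visma, yielding vasax.
Calling bind on k→slusiprip, v→%0, which returns nil.
I run crv on p→/sopli/broz/flaslend, yielding ok.
I try inscribe on p→/sopli/broz/flaslend/monu, c→wuce_im, which returns created.
Then expunge on p→/sopli/broz/flaslend/monu, — result: ok.
Calling expunge on p→/sopli/broz/flaslend, — result: ok.
Now I run inscribe on p→/sopli/broz/na, c→pivo, and get created.
Next I call inscribe on p→/sopli/visma, c→ri, giving overwrote.
I call bind on k→slistu, v→groli, yielding nil.
I invoke pull on k→slistu: groli.
Now I run quote on p→/sopli/visma, giving ri.
Calling bind on k→prici, v→%0, giving nil.


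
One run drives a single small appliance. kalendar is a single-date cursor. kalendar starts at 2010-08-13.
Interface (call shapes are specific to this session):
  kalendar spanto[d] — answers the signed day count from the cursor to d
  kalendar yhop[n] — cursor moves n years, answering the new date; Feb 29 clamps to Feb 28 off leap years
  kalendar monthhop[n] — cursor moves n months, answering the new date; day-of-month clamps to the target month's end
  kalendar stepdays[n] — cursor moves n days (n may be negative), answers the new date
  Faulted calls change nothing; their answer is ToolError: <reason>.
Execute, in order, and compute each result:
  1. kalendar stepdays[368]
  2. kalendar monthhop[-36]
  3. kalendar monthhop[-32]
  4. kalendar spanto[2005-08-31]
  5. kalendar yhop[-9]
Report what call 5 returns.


Answer: 1996-12-16

Derivation:
>> kalendar stepdays(n=368)
<< 2011-08-16
>> kalendar monthhop(n=-36)
<< 2008-08-16
>> kalendar monthhop(n=-32)
<< 2005-12-16
>> kalendar spanto(d=2005-08-31)
<< -107
>> kalendar yhop(n=-9)
<< 1996-12-16


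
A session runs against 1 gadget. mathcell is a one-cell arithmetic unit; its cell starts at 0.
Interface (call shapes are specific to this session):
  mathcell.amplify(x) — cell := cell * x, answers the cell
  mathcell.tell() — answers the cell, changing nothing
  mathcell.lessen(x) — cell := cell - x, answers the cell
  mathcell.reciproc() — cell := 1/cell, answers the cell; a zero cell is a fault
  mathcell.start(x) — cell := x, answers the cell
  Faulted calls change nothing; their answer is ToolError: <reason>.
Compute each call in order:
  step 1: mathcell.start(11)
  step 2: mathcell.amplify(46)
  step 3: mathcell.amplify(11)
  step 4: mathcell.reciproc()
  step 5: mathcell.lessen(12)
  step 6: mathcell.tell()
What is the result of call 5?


Answer: -66791/5566

Derivation:
==> mathcell.start(x='11')
<== 11
==> mathcell.amplify(x='46')
<== 506
==> mathcell.amplify(x='11')
<== 5566
==> mathcell.reciproc()
<== 1/5566
==> mathcell.lessen(x='12')
<== -66791/5566
==> mathcell.tell()
<== -66791/5566


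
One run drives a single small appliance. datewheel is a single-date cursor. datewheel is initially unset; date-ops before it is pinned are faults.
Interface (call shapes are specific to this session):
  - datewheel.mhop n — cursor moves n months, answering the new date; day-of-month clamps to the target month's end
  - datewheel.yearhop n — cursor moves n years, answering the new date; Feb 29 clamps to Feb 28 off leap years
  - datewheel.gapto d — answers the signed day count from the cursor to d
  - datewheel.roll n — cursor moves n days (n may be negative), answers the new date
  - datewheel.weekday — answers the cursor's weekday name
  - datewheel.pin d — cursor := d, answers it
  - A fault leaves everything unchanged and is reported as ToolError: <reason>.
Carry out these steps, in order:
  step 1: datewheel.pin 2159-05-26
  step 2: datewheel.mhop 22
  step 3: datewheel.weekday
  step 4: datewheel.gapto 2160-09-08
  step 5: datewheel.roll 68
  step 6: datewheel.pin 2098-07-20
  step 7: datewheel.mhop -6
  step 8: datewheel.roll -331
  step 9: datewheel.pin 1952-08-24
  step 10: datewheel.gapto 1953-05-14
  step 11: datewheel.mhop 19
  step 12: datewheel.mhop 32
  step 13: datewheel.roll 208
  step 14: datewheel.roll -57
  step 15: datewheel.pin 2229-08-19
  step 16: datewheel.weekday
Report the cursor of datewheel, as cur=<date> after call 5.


·→ datewheel.pin(d→2159-05-26)
·← 2159-05-26
·→ datewheel.mhop(n→22)
·← 2161-03-26
·→ datewheel.weekday()
·← Thursday
·→ datewheel.gapto(d→2160-09-08)
·← -199
·→ datewheel.roll(n→68)
·← 2161-06-02
·→ datewheel.pin(d→2098-07-20)
·← 2098-07-20
·→ datewheel.mhop(n→-6)
·← 2098-01-20
·→ datewheel.roll(n→-331)
·← 2097-02-23
·→ datewheel.pin(d→1952-08-24)
·← 1952-08-24
·→ datewheel.gapto(d→1953-05-14)
·← 263
·→ datewheel.mhop(n→19)
·← 1954-03-24
·→ datewheel.mhop(n→32)
·← 1956-11-24
·→ datewheel.roll(n→208)
·← 1957-06-20
·→ datewheel.roll(n→-57)
·← 1957-04-24
·→ datewheel.pin(d→2229-08-19)
·← 2229-08-19
·→ datewheel.weekday()
·← Wednesday

Answer: cur=2161-06-02


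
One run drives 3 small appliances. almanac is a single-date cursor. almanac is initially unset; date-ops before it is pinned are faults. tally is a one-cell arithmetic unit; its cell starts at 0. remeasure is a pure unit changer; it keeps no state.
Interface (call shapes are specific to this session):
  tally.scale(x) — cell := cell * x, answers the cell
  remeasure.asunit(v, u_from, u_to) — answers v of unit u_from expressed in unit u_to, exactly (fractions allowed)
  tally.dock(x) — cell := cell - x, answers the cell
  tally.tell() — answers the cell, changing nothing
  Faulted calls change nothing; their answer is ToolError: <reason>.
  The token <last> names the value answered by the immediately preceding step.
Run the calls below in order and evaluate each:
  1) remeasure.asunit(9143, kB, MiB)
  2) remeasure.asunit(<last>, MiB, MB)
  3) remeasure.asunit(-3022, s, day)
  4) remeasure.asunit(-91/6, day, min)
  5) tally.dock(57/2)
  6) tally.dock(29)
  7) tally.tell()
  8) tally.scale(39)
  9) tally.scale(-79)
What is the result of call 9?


Answer: 354315/2

Derivation:
# 1. remeasure.asunit(v→9143, u_from→kB, u_to→MiB) : 1142875/131072
# 2. remeasure.asunit(v→<last>, u_from→MiB, u_to→MB) : 9143/1000
# 3. remeasure.asunit(v→-3022, u_from→s, u_to→day) : -1511/43200
# 4. remeasure.asunit(v→-91/6, u_from→day, u_to→min) : -21840
# 5. tally.dock(x→57/2) : -57/2
# 6. tally.dock(x→29) : -115/2
# 7. tally.tell() : -115/2
# 8. tally.scale(x→39) : -4485/2
# 9. tally.scale(x→-79) : 354315/2


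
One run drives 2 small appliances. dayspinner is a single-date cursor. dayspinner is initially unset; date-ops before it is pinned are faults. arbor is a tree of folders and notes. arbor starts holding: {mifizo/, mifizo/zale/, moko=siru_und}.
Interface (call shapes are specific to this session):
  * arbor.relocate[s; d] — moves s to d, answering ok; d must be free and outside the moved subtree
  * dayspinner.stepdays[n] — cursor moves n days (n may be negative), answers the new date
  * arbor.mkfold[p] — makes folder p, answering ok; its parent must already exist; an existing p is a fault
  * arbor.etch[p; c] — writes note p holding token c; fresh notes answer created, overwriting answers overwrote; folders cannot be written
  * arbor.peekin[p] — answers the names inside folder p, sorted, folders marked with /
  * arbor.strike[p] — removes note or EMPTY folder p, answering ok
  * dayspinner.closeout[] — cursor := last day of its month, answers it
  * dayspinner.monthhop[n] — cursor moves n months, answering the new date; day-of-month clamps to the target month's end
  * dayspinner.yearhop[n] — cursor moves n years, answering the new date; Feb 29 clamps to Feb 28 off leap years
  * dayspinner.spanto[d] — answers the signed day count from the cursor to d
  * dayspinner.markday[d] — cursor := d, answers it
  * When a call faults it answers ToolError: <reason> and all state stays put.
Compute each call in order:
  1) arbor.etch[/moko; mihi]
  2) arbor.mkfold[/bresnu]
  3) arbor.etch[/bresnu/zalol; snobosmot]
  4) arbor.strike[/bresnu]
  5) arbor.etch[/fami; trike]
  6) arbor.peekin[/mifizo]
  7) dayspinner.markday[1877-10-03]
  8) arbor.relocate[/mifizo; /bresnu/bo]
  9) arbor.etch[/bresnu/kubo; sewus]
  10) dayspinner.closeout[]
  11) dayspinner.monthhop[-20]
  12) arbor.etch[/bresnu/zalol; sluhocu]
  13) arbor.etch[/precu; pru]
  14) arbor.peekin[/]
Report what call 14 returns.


Answer: [bresnu/, fami, moko, precu]

Derivation:
>>> arbor.etch /moko mihi
= overwrote
>>> arbor.mkfold /bresnu
= ok
>>> arbor.etch /bresnu/zalol snobosmot
= created
>>> arbor.strike /bresnu
= ToolError: not empty
>>> arbor.etch /fami trike
= created
>>> arbor.peekin /mifizo
= [zale/]
>>> dayspinner.markday 1877-10-03
= 1877-10-03
>>> arbor.relocate /mifizo /bresnu/bo
= ok
>>> arbor.etch /bresnu/kubo sewus
= created
>>> dayspinner.closeout
= 1877-10-31
>>> dayspinner.monthhop -20
= 1876-02-29
>>> arbor.etch /bresnu/zalol sluhocu
= overwrote
>>> arbor.etch /precu pru
= created
>>> arbor.peekin /
= [bresnu/, fami, moko, precu]


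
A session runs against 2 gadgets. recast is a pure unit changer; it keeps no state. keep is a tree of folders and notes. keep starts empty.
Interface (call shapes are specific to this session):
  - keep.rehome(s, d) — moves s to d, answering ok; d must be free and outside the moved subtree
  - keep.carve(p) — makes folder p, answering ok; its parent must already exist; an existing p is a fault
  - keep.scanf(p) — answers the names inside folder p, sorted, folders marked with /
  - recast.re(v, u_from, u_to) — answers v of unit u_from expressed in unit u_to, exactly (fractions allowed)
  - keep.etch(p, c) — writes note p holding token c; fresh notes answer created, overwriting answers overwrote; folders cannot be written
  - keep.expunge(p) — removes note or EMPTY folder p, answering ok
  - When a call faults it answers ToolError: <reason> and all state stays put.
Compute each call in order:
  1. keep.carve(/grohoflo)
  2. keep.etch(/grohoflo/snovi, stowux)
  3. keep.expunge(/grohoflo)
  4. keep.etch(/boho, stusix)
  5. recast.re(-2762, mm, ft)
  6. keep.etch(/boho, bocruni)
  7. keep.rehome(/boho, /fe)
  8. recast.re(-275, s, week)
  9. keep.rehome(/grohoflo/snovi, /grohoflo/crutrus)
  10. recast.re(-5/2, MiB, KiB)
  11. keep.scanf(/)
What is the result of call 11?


>> keep.carve(p: /grohoflo)
<< ok
>> keep.etch(p: /grohoflo/snovi, c: stowux)
<< created
>> keep.expunge(p: /grohoflo)
<< ToolError: not empty
>> keep.etch(p: /boho, c: stusix)
<< created
>> recast.re(v: -2762, u_from: mm, u_to: ft)
<< -6905/762
>> keep.etch(p: /boho, c: bocruni)
<< overwrote
>> keep.rehome(s: /boho, d: /fe)
<< ok
>> recast.re(v: -275, u_from: s, u_to: week)
<< -11/24192
>> keep.rehome(s: /grohoflo/snovi, d: /grohoflo/crutrus)
<< ok
>> recast.re(v: -5/2, u_from: MiB, u_to: KiB)
<< -2560
>> keep.scanf(p: /)
<< [fe, grohoflo/]

Answer: [fe, grohoflo/]


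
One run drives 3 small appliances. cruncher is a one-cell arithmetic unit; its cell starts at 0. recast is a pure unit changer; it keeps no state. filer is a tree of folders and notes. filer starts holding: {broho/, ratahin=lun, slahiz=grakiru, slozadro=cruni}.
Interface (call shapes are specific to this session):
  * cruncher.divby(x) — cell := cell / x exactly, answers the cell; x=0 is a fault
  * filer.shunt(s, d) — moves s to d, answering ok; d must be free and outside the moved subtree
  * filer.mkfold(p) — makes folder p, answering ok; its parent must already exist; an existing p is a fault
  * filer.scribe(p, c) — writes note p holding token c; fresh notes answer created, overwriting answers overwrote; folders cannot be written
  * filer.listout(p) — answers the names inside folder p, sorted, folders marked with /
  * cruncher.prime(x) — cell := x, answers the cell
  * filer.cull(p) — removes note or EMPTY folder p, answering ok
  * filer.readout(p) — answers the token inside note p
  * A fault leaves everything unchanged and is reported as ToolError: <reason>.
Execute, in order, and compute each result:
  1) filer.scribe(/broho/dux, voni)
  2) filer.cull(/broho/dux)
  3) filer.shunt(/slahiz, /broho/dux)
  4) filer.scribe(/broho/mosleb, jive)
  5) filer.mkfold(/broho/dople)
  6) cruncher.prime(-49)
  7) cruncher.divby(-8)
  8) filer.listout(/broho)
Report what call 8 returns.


Calling scribe(p='/broho/dux', c='voni'), — result: created.
I run cull(p='/broho/dux'), which returns ok.
I invoke shunt(s='/slahiz', d='/broho/dux'), — result: ok.
I run scribe(p='/broho/mosleb', c='jive'), yielding created.
I invoke mkfold(p='/broho/dople'), giving ok.
I try prime(x='-49'), — result: -49.
I invoke divby(x='-8'), which returns 49/8.
I try listout(p='/broho'), and observe [dople/, dux, mosleb].

Answer: [dople/, dux, mosleb]


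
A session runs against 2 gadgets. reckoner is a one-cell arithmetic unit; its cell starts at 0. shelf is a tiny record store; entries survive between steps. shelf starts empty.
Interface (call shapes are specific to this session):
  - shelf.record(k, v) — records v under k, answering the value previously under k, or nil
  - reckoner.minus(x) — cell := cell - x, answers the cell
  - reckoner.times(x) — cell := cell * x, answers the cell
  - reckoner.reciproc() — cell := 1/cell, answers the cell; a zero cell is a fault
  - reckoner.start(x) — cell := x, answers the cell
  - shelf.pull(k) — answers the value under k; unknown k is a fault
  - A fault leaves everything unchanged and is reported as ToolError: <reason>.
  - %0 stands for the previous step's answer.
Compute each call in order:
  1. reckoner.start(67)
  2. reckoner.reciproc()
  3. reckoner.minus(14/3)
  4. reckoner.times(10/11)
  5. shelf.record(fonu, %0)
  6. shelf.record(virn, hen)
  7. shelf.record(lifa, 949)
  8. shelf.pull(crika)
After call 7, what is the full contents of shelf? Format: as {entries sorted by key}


> reckoner.start x: 67
[out] 67
> reckoner.reciproc
[out] 1/67
> reckoner.minus x: 14/3
[out] -935/201
> reckoner.times x: 10/11
[out] -850/201
> shelf.record k: fonu v: %0
[out] nil
> shelf.record k: virn v: hen
[out] nil
> shelf.record k: lifa v: 949
[out] nil
> shelf.pull k: crika
[out] ToolError: no such key crika

Answer: {fonu=-850/201, lifa=949, virn=hen}


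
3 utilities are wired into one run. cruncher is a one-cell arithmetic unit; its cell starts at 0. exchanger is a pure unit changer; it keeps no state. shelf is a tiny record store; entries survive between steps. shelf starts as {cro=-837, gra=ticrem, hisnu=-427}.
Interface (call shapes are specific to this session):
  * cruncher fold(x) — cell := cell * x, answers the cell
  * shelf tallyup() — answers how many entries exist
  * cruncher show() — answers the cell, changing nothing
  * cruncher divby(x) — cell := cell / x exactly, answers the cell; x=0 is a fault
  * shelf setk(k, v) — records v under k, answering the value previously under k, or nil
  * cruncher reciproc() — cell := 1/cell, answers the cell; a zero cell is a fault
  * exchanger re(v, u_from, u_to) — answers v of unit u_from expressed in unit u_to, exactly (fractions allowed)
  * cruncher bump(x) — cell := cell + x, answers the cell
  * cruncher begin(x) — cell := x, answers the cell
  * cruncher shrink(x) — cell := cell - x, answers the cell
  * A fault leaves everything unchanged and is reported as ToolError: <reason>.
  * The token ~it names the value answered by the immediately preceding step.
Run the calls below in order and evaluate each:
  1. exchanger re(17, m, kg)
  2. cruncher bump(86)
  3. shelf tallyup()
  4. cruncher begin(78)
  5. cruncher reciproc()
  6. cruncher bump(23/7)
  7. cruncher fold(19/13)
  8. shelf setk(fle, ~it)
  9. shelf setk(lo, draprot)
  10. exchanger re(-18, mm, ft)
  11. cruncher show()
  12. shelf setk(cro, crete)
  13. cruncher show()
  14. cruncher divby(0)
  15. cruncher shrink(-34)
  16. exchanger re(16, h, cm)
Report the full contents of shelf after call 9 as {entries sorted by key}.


Answer: {cro=-837, fle=34219/7098, gra=ticrem, hisnu=-427, lo=draprot}

Derivation:
> exchanger re v='17' u_from='m' u_to='kg'
  ToolError: incompatible units
> cruncher bump x='86'
  86
> shelf tallyup
  3
> cruncher begin x='78'
  78
> cruncher reciproc
  1/78
> cruncher bump x='23/7'
  1801/546
> cruncher fold x='19/13'
  34219/7098
> shelf setk k='fle' v='~it'
  nil
> shelf setk k='lo' v='draprot'
  nil
> exchanger re v='-18' u_from='mm' u_to='ft'
  -15/254
> cruncher show
  34219/7098
> shelf setk k='cro' v='crete'
  -837
> cruncher show
  34219/7098
> cruncher divby x='0'
  ToolError: division by zero
> cruncher shrink x='-34'
  275551/7098
> exchanger re v='16' u_from='h' u_to='cm'
  ToolError: incompatible units


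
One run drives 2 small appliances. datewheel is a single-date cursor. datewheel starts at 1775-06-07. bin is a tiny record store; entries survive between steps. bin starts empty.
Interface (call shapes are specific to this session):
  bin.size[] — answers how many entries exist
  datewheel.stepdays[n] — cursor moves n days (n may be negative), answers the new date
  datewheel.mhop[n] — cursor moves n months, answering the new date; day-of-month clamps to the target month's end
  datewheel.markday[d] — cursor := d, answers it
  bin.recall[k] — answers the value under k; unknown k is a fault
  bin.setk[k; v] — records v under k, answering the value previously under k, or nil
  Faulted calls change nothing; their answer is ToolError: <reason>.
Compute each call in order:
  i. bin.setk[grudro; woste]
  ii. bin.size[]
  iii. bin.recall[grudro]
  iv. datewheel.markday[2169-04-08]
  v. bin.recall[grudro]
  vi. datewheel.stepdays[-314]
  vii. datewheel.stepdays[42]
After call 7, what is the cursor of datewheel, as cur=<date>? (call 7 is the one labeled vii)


Act: setk[k: grudro; v: woste]
Obs: nil
Act: size[]
Obs: 1
Act: recall[k: grudro]
Obs: woste
Act: markday[d: 2169-04-08]
Obs: 2169-04-08
Act: recall[k: grudro]
Obs: woste
Act: stepdays[n: -314]
Obs: 2168-05-29
Act: stepdays[n: 42]
Obs: 2168-07-10

Answer: cur=2168-07-10


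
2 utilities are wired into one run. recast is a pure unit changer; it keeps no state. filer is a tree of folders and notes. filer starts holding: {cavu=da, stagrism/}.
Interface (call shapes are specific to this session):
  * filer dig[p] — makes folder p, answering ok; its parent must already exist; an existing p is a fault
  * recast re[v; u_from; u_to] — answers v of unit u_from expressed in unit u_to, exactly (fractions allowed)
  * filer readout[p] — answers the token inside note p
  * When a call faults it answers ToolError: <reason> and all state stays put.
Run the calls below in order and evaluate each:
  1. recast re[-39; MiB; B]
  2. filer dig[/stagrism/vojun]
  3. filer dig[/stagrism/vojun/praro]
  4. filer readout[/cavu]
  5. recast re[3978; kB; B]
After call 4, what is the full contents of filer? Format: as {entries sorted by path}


Answer: {cavu=da, stagrism/, stagrism/vojun/, stagrism/vojun/praro/}

Derivation:
Using recast re with -39, MiB, B, which returns -40894464.
Now I run filer dig with /stagrism/vojun, → ok.
Then filer dig with /stagrism/vojun/praro, and get ok.
I run filer readout with /cavu: da.
Now I run recast re with 3978, kB, B, which returns 3978000.


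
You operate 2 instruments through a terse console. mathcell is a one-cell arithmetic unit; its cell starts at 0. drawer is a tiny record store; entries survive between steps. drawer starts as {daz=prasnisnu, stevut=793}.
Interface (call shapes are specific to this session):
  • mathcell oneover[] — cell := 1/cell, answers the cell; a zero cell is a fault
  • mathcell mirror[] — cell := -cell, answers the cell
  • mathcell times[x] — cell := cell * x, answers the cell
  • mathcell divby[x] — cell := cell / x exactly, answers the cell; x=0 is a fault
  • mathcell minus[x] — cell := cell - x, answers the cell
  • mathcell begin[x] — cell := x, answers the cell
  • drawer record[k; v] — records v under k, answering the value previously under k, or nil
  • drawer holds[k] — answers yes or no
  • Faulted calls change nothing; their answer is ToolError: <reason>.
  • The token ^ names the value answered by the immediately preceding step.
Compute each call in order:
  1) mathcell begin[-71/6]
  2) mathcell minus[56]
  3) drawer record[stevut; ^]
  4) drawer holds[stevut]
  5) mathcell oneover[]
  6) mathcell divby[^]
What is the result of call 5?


-> mathcell begin(x: -71/6)
<- -71/6
-> mathcell minus(x: 56)
<- -407/6
-> drawer record(k: stevut, v: ^)
<- 793
-> drawer holds(k: stevut)
<- yes
-> mathcell oneover()
<- -6/407
-> mathcell divby(x: ^)
<- 1

Answer: -6/407


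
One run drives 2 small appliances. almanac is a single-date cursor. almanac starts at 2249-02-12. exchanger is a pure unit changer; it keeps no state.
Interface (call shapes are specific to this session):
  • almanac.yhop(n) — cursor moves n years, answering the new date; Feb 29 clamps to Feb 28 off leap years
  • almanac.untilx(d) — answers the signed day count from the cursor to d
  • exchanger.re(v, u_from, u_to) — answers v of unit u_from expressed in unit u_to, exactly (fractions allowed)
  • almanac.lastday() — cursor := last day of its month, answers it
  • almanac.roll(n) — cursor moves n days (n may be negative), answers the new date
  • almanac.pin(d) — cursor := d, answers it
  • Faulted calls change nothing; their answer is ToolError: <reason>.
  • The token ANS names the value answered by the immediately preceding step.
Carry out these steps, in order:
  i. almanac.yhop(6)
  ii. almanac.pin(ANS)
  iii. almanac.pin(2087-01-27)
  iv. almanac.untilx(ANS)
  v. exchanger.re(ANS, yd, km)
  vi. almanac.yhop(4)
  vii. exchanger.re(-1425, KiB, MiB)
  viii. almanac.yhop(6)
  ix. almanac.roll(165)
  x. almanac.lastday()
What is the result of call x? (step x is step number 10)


Answer: 2097-07-31

Derivation:
==> almanac.yhop(6)
<== 2255-02-12
==> almanac.pin(ANS)
<== 2255-02-12
==> almanac.pin(2087-01-27)
<== 2087-01-27
==> almanac.untilx(ANS)
<== 0
==> exchanger.re(ANS, yd, km)
<== 0
==> almanac.yhop(4)
<== 2091-01-27
==> exchanger.re(-1425, KiB, MiB)
<== -1425/1024
==> almanac.yhop(6)
<== 2097-01-27
==> almanac.roll(165)
<== 2097-07-11
==> almanac.lastday()
<== 2097-07-31


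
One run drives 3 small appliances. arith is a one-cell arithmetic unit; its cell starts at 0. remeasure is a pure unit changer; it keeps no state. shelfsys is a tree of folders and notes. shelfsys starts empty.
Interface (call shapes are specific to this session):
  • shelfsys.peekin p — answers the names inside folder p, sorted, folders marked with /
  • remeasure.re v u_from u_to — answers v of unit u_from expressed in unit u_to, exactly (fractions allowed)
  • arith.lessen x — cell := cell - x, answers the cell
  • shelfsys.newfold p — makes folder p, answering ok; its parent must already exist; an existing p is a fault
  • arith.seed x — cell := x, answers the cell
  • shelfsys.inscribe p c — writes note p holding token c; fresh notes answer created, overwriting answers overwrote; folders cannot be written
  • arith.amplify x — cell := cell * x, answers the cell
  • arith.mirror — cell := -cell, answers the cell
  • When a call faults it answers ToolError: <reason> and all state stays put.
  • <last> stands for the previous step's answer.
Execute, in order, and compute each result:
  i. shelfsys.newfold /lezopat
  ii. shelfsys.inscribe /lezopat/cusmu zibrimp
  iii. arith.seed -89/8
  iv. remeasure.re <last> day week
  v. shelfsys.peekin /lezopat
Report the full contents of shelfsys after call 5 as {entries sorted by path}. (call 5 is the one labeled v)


$ newfold p: /lezopat
:: ok
$ inscribe p: /lezopat/cusmu c: zibrimp
:: created
$ seed x: -89/8
:: -89/8
$ re v: <last> u_from: day u_to: week
:: -89/56
$ peekin p: /lezopat
:: [cusmu]

Answer: {lezopat/, lezopat/cusmu=zibrimp}


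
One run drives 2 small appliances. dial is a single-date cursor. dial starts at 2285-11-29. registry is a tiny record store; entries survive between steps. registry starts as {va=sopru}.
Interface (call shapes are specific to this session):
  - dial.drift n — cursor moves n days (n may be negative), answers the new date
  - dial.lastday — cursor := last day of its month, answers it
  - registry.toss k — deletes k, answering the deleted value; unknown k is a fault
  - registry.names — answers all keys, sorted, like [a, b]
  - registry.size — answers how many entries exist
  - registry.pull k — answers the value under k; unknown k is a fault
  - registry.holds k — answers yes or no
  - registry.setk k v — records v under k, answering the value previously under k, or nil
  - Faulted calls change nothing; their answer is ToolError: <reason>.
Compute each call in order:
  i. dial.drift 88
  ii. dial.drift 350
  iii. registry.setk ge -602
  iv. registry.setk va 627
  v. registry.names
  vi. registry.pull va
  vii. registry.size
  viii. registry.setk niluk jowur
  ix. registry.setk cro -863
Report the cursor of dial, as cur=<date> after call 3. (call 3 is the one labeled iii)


·→ drift(n: 88)
·← 2286-02-25
·→ drift(n: 350)
·← 2287-02-10
·→ setk(k: ge, v: -602)
·← nil
·→ setk(k: va, v: 627)
·← sopru
·→ names()
·← [ge, va]
·→ pull(k: va)
·← 627
·→ size()
·← 2
·→ setk(k: niluk, v: jowur)
·← nil
·→ setk(k: cro, v: -863)
·← nil

Answer: cur=2287-02-10


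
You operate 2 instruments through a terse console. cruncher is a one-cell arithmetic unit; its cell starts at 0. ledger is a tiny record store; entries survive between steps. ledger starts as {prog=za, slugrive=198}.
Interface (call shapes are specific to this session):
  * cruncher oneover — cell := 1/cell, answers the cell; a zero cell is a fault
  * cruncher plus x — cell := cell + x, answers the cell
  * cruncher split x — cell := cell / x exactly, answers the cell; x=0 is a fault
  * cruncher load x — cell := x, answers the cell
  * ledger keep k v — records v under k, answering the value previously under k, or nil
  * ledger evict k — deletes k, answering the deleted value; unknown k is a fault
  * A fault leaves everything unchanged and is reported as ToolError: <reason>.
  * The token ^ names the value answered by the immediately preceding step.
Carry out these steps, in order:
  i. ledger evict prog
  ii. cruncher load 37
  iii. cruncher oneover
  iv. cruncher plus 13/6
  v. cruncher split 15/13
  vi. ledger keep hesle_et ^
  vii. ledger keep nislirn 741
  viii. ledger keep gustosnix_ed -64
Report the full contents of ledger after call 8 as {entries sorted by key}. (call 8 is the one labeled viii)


! 1. ledger evict(k=prog) -> za
! 2. cruncher load(x=37) -> 37
! 3. cruncher oneover() -> 1/37
! 4. cruncher plus(x=13/6) -> 487/222
! 5. cruncher split(x=15/13) -> 6331/3330
! 6. ledger keep(k=hesle_et, v=^) -> nil
! 7. ledger keep(k=nislirn, v=741) -> nil
! 8. ledger keep(k=gustosnix_ed, v=-64) -> nil

Answer: {gustosnix_ed=-64, hesle_et=6331/3330, nislirn=741, slugrive=198}
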